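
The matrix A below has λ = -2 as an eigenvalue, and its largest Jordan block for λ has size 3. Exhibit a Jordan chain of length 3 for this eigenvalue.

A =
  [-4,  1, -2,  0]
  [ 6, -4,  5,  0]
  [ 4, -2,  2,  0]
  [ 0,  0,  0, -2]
A Jordan chain for λ = -2 of length 3:
v_1 = (2, -4, -4, 0)ᵀ
v_2 = (-2, 6, 4, 0)ᵀ
v_3 = (1, 0, 0, 0)ᵀ

Let N = A − (-2)·I. We want v_3 with N^3 v_3 = 0 but N^2 v_3 ≠ 0; then v_{j-1} := N · v_j for j = 3, …, 2.

Pick v_3 = (1, 0, 0, 0)ᵀ.
Then v_2 = N · v_3 = (-2, 6, 4, 0)ᵀ.
Then v_1 = N · v_2 = (2, -4, -4, 0)ᵀ.

Sanity check: (A − (-2)·I) v_1 = (0, 0, 0, 0)ᵀ = 0. ✓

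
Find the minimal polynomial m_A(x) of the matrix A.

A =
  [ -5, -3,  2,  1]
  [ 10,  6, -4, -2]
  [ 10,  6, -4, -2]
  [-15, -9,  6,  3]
x^2

The characteristic polynomial is χ_A(x) = x^4, so the eigenvalues are known. The minimal polynomial is
  m_A(x) = Π_λ (x − λ)^{k_λ}
where k_λ is the size of the *largest* Jordan block for λ (equivalently, the smallest k with (A − λI)^k v = 0 for every generalised eigenvector v of λ).

  λ = 0: largest Jordan block has size 2, contributing (x − 0)^2

So m_A(x) = x^2 = x^2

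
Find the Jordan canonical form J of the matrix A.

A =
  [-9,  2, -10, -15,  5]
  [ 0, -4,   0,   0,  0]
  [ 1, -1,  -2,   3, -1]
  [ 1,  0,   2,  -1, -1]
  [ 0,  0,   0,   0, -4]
J_2(-4) ⊕ J_2(-4) ⊕ J_1(-4)

The characteristic polynomial is
  det(x·I − A) = x^5 + 20*x^4 + 160*x^3 + 640*x^2 + 1280*x + 1024 = (x + 4)^5

Eigenvalues and multiplicities (the geometric multiplicity of λ is n − rank(A − λI), which equals the number of Jordan blocks for λ):
  λ = -4: algebraic multiplicity = 5, geometric multiplicity = 3

Determining the block sizes for each eigenvalue:
  λ = -4: with am = 5 and gm = 3, the partition is not yet determined (e.g. several partitions of 5 into 3 parts exist). Let N = A − (-4)·I. Computing rank(N^1) = 2, rank(N^2) = 0; the number of blocks of size ≥ j is rank(N^{j−1}) − rank(N^j), giving [3, 2]. So we have 2 block(s) of size 2, 1 block(s) of size 1 → block sizes [2, 2, 1]

Assembling the blocks gives a Jordan form
J =
  [-4,  1,  0,  0,  0]
  [ 0, -4,  0,  0,  0]
  [ 0,  0, -4,  1,  0]
  [ 0,  0,  0, -4,  0]
  [ 0,  0,  0,  0, -4]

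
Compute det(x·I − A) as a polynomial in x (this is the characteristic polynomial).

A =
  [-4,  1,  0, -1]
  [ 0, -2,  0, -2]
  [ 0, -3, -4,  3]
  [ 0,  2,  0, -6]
x^4 + 16*x^3 + 96*x^2 + 256*x + 256

Expanding det(x·I − A) (e.g. by cofactor expansion or by noting that A is similar to its Jordan form J, which has the same characteristic polynomial as A) gives
  χ_A(x) = x^4 + 16*x^3 + 96*x^2 + 256*x + 256
which factors as (x + 4)^4. The eigenvalues (with algebraic multiplicities) are λ = -4 with multiplicity 4.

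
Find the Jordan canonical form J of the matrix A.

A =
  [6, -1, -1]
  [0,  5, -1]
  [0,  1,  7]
J_2(6) ⊕ J_1(6)

The characteristic polynomial is
  det(x·I − A) = x^3 - 18*x^2 + 108*x - 216 = (x - 6)^3

Eigenvalues and multiplicities (the geometric multiplicity of λ is n − rank(A − λI), which equals the number of Jordan blocks for λ):
  λ = 6: algebraic multiplicity = 3, geometric multiplicity = 2

Determining the block sizes for each eigenvalue:
  λ = 6: 2 blocks summing to 3 forces exactly one block of size 2 and the rest size 1 → block sizes [2, 1]

Assembling the blocks gives a Jordan form
J =
  [6, 1, 0]
  [0, 6, 0]
  [0, 0, 6]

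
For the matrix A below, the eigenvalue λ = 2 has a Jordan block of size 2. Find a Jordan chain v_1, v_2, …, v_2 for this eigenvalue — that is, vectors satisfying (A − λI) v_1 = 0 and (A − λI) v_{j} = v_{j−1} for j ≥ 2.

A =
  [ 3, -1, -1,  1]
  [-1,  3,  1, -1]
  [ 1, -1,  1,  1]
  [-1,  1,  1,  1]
A Jordan chain for λ = 2 of length 2:
v_1 = (1, -1, 1, -1)ᵀ
v_2 = (1, 0, 0, 0)ᵀ

Let N = A − (2)·I. We want v_2 with N^2 v_2 = 0 but N^1 v_2 ≠ 0; then v_{j-1} := N · v_j for j = 2, …, 2.

Pick v_2 = (1, 0, 0, 0)ᵀ.
Then v_1 = N · v_2 = (1, -1, 1, -1)ᵀ.

Sanity check: (A − (2)·I) v_1 = (0, 0, 0, 0)ᵀ = 0. ✓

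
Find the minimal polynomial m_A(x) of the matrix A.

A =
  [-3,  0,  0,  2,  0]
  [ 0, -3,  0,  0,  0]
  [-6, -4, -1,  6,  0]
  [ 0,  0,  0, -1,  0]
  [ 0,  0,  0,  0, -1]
x^2 + 4*x + 3

The characteristic polynomial is χ_A(x) = (x + 1)^3*(x + 3)^2, so the eigenvalues are known. The minimal polynomial is
  m_A(x) = Π_λ (x − λ)^{k_λ}
where k_λ is the size of the *largest* Jordan block for λ (equivalently, the smallest k with (A − λI)^k v = 0 for every generalised eigenvector v of λ).

  λ = -3: largest Jordan block has size 1, contributing (x + 3)
  λ = -1: largest Jordan block has size 1, contributing (x + 1)

So m_A(x) = (x + 1)*(x + 3) = x^2 + 4*x + 3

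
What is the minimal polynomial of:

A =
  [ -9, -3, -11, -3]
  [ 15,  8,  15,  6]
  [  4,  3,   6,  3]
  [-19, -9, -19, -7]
x^3 + 4*x^2 - 7*x - 10

The characteristic polynomial is χ_A(x) = (x - 2)^2*(x + 1)*(x + 5), so the eigenvalues are known. The minimal polynomial is
  m_A(x) = Π_λ (x − λ)^{k_λ}
where k_λ is the size of the *largest* Jordan block for λ (equivalently, the smallest k with (A − λI)^k v = 0 for every generalised eigenvector v of λ).

  λ = -5: largest Jordan block has size 1, contributing (x + 5)
  λ = -1: largest Jordan block has size 1, contributing (x + 1)
  λ = 2: largest Jordan block has size 1, contributing (x − 2)

So m_A(x) = (x - 2)*(x + 1)*(x + 5) = x^3 + 4*x^2 - 7*x - 10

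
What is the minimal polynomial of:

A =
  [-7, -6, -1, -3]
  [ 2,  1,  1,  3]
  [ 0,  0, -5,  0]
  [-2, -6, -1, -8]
x^2 + 9*x + 20

The characteristic polynomial is χ_A(x) = (x + 4)*(x + 5)^3, so the eigenvalues are known. The minimal polynomial is
  m_A(x) = Π_λ (x − λ)^{k_λ}
where k_λ is the size of the *largest* Jordan block for λ (equivalently, the smallest k with (A − λI)^k v = 0 for every generalised eigenvector v of λ).

  λ = -5: largest Jordan block has size 1, contributing (x + 5)
  λ = -4: largest Jordan block has size 1, contributing (x + 4)

So m_A(x) = (x + 4)*(x + 5) = x^2 + 9*x + 20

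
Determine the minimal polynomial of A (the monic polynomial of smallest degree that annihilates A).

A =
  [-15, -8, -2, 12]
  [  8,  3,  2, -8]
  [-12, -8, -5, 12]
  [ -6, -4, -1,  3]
x^3 + 11*x^2 + 39*x + 45

The characteristic polynomial is χ_A(x) = (x + 3)^3*(x + 5), so the eigenvalues are known. The minimal polynomial is
  m_A(x) = Π_λ (x − λ)^{k_λ}
where k_λ is the size of the *largest* Jordan block for λ (equivalently, the smallest k with (A − λI)^k v = 0 for every generalised eigenvector v of λ).

  λ = -5: largest Jordan block has size 1, contributing (x + 5)
  λ = -3: largest Jordan block has size 2, contributing (x + 3)^2

So m_A(x) = (x + 3)^2*(x + 5) = x^3 + 11*x^2 + 39*x + 45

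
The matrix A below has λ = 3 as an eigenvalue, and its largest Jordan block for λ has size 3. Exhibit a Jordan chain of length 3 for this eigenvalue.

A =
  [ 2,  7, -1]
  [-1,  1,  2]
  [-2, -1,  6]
A Jordan chain for λ = 3 of length 3:
v_1 = (-4, -1, -3)ᵀ
v_2 = (-1, -1, -2)ᵀ
v_3 = (1, 0, 0)ᵀ

Let N = A − (3)·I. We want v_3 with N^3 v_3 = 0 but N^2 v_3 ≠ 0; then v_{j-1} := N · v_j for j = 3, …, 2.

Pick v_3 = (1, 0, 0)ᵀ.
Then v_2 = N · v_3 = (-1, -1, -2)ᵀ.
Then v_1 = N · v_2 = (-4, -1, -3)ᵀ.

Sanity check: (A − (3)·I) v_1 = (0, 0, 0)ᵀ = 0. ✓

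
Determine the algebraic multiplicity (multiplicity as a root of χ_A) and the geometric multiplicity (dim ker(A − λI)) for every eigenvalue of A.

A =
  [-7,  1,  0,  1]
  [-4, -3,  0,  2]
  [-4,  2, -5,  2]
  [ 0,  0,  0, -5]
λ = -5: alg = 4, geom = 3

Step 1 — factor the characteristic polynomial to read off the algebraic multiplicities:
  χ_A(x) = (x + 5)^4

Step 2 — compute geometric multiplicities via the rank-nullity identity g(λ) = n − rank(A − λI):
  rank(A − (-5)·I) = 1, so dim ker(A − (-5)·I) = n − 1 = 3

Summary:
  λ = -5: algebraic multiplicity = 4, geometric multiplicity = 3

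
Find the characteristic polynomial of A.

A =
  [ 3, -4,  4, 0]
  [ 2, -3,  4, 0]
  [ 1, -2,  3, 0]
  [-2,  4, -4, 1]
x^4 - 4*x^3 + 6*x^2 - 4*x + 1

Expanding det(x·I − A) (e.g. by cofactor expansion or by noting that A is similar to its Jordan form J, which has the same characteristic polynomial as A) gives
  χ_A(x) = x^4 - 4*x^3 + 6*x^2 - 4*x + 1
which factors as (x - 1)^4. The eigenvalues (with algebraic multiplicities) are λ = 1 with multiplicity 4.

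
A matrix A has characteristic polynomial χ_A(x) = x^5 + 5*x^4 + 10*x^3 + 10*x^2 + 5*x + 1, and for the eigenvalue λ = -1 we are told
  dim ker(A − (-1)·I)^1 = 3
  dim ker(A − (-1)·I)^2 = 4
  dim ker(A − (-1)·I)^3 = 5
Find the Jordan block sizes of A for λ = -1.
Block sizes for λ = -1: [3, 1, 1]

From the dimensions of kernels of powers, the number of Jordan blocks of size at least j is d_j − d_{j−1} where d_j = dim ker(N^j) (with d_0 = 0). Computing the differences gives [3, 1, 1].
The number of blocks of size exactly k is (#blocks of size ≥ k) − (#blocks of size ≥ k + 1), so the partition is: 2 block(s) of size 1, 1 block(s) of size 3.
In nonincreasing order the block sizes are [3, 1, 1].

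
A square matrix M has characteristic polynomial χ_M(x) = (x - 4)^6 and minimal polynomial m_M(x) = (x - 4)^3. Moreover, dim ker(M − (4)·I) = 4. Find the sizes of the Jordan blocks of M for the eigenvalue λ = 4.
Block sizes for λ = 4: [3, 1, 1, 1]

Step 1 — from the characteristic polynomial, algebraic multiplicity of λ = 4 is 6. From dim ker(M − (4)·I) = 4, there are exactly 4 Jordan blocks for λ = 4.
Step 2 — from the minimal polynomial, the factor (x − 4)^3 tells us the largest block for λ = 4 has size 3.
Step 3 — with total size 6, 4 blocks, and largest block 3, the block sizes (in nonincreasing order) are [3, 1, 1, 1].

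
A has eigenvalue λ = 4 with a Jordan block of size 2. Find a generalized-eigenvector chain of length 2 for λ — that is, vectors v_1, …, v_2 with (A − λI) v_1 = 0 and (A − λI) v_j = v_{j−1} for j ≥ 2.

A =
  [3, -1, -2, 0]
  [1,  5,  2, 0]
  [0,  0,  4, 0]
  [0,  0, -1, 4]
A Jordan chain for λ = 4 of length 2:
v_1 = (-1, 1, 0, 0)ᵀ
v_2 = (1, 0, 0, 0)ᵀ

Let N = A − (4)·I. We want v_2 with N^2 v_2 = 0 but N^1 v_2 ≠ 0; then v_{j-1} := N · v_j for j = 2, …, 2.

Pick v_2 = (1, 0, 0, 0)ᵀ.
Then v_1 = N · v_2 = (-1, 1, 0, 0)ᵀ.

Sanity check: (A − (4)·I) v_1 = (0, 0, 0, 0)ᵀ = 0. ✓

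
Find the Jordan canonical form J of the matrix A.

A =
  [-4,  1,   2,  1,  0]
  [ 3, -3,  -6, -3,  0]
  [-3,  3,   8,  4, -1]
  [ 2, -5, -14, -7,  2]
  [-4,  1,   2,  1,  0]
J_2(-3) ⊕ J_2(0) ⊕ J_1(0)

The characteristic polynomial is
  det(x·I − A) = x^5 + 6*x^4 + 9*x^3 = x^3*(x + 3)^2

Eigenvalues and multiplicities (the geometric multiplicity of λ is n − rank(A − λI), which equals the number of Jordan blocks for λ):
  λ = -3: algebraic multiplicity = 2, geometric multiplicity = 1
  λ = 0: algebraic multiplicity = 3, geometric multiplicity = 2

Determining the block sizes for each eigenvalue:
  λ = -3: one block (gm = 1), so the single block has size am = 2 → block sizes [2]
  λ = 0: 2 blocks summing to 3 forces exactly one block of size 2 and the rest size 1 → block sizes [2, 1]

Assembling the blocks gives a Jordan form
J =
  [-3,  1, 0, 0, 0]
  [ 0, -3, 0, 0, 0]
  [ 0,  0, 0, 1, 0]
  [ 0,  0, 0, 0, 0]
  [ 0,  0, 0, 0, 0]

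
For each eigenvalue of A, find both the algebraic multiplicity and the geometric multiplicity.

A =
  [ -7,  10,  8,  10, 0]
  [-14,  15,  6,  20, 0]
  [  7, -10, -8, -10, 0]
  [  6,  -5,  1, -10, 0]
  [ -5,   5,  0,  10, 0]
λ = -5: alg = 2, geom = 2; λ = 0: alg = 3, geom = 2

Step 1 — factor the characteristic polynomial to read off the algebraic multiplicities:
  χ_A(x) = x^3*(x + 5)^2

Step 2 — compute geometric multiplicities via the rank-nullity identity g(λ) = n − rank(A − λI):
  rank(A − (-5)·I) = 3, so dim ker(A − (-5)·I) = n − 3 = 2
  rank(A − (0)·I) = 3, so dim ker(A − (0)·I) = n − 3 = 2

Summary:
  λ = -5: algebraic multiplicity = 2, geometric multiplicity = 2
  λ = 0: algebraic multiplicity = 3, geometric multiplicity = 2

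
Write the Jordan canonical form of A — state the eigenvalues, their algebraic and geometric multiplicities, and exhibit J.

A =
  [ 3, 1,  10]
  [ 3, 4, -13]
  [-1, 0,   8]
J_3(5)

The characteristic polynomial is
  det(x·I − A) = x^3 - 15*x^2 + 75*x - 125 = (x - 5)^3

Eigenvalues and multiplicities (the geometric multiplicity of λ is n − rank(A − λI), which equals the number of Jordan blocks for λ):
  λ = 5: algebraic multiplicity = 3, geometric multiplicity = 1

Determining the block sizes for each eigenvalue:
  λ = 5: one block (gm = 1), so the single block has size am = 3 → block sizes [3]

Assembling the blocks gives a Jordan form
J =
  [5, 1, 0]
  [0, 5, 1]
  [0, 0, 5]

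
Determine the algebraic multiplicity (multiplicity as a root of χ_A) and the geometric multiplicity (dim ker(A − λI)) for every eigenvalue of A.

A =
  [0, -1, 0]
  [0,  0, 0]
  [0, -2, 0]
λ = 0: alg = 3, geom = 2

Step 1 — factor the characteristic polynomial to read off the algebraic multiplicities:
  χ_A(x) = x^3

Step 2 — compute geometric multiplicities via the rank-nullity identity g(λ) = n − rank(A − λI):
  rank(A − (0)·I) = 1, so dim ker(A − (0)·I) = n − 1 = 2

Summary:
  λ = 0: algebraic multiplicity = 3, geometric multiplicity = 2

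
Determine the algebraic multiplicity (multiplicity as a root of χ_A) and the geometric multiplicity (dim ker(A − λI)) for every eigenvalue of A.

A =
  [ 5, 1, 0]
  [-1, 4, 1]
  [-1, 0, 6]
λ = 5: alg = 3, geom = 1

Step 1 — factor the characteristic polynomial to read off the algebraic multiplicities:
  χ_A(x) = (x - 5)^3

Step 2 — compute geometric multiplicities via the rank-nullity identity g(λ) = n − rank(A − λI):
  rank(A − (5)·I) = 2, so dim ker(A − (5)·I) = n − 2 = 1

Summary:
  λ = 5: algebraic multiplicity = 3, geometric multiplicity = 1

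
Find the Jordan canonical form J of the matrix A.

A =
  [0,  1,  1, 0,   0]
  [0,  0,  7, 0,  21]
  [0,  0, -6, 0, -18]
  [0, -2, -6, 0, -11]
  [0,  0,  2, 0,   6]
J_3(0) ⊕ J_2(0)

The characteristic polynomial is
  det(x·I − A) = x^5

Eigenvalues and multiplicities (the geometric multiplicity of λ is n − rank(A − λI), which equals the number of Jordan blocks for λ):
  λ = 0: algebraic multiplicity = 5, geometric multiplicity = 2

Determining the block sizes for each eigenvalue:
  λ = 0: with am = 5 and gm = 2, the partition is not yet determined (e.g. several partitions of 5 into 2 parts exist). Let N = A − (0)·I. Computing rank(N^1) = 3, rank(N^2) = 1, rank(N^3) = 0; the number of blocks of size ≥ j is rank(N^{j−1}) − rank(N^j), giving [2, 2, 1]. So we have 1 block(s) of size 3, 1 block(s) of size 2 → block sizes [3, 2]

Assembling the blocks gives a Jordan form
J =
  [0, 1, 0, 0, 0]
  [0, 0, 1, 0, 0]
  [0, 0, 0, 0, 0]
  [0, 0, 0, 0, 1]
  [0, 0, 0, 0, 0]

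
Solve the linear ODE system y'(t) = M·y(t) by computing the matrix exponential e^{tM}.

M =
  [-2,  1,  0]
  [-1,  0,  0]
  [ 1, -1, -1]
e^{tM} =
  [-t*exp(-t) + exp(-t), t*exp(-t), 0]
  [-t*exp(-t), t*exp(-t) + exp(-t), 0]
  [t*exp(-t), -t*exp(-t), exp(-t)]

Strategy: write M = P · J · P⁻¹ where J is a Jordan canonical form, so e^{tM} = P · e^{tJ} · P⁻¹, and e^{tJ} can be computed block-by-block.

M has Jordan form
J =
  [-1,  1,  0]
  [ 0, -1,  0]
  [ 0,  0, -1]
(up to reordering of blocks).

Per-block formulas:
  For a 1×1 block at λ = -1: exp(t · [-1]) = [e^(-1t)].
  For a 2×2 Jordan block J_2(-1): exp(t · J_2(-1)) = e^(-1t)·(I + t·N), where N is the 2×2 nilpotent shift.

After assembling e^{tJ} and conjugating by P, we get:

e^{tM} =
  [-t*exp(-t) + exp(-t), t*exp(-t), 0]
  [-t*exp(-t), t*exp(-t) + exp(-t), 0]
  [t*exp(-t), -t*exp(-t), exp(-t)]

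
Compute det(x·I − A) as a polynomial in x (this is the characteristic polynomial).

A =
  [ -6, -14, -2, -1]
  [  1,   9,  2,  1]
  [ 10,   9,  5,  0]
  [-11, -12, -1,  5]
x^4 - 13*x^3 + 18*x^2 + 324*x - 1080

Expanding det(x·I − A) (e.g. by cofactor expansion or by noting that A is similar to its Jordan form J, which has the same characteristic polynomial as A) gives
  χ_A(x) = x^4 - 13*x^3 + 18*x^2 + 324*x - 1080
which factors as (x - 6)^3*(x + 5). The eigenvalues (with algebraic multiplicities) are λ = -5 with multiplicity 1, λ = 6 with multiplicity 3.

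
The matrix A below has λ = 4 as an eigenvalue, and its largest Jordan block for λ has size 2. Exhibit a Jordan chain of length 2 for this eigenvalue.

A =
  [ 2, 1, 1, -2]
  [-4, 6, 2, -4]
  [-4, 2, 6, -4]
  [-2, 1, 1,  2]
A Jordan chain for λ = 4 of length 2:
v_1 = (-2, -4, -4, -2)ᵀ
v_2 = (1, 0, 0, 0)ᵀ

Let N = A − (4)·I. We want v_2 with N^2 v_2 = 0 but N^1 v_2 ≠ 0; then v_{j-1} := N · v_j for j = 2, …, 2.

Pick v_2 = (1, 0, 0, 0)ᵀ.
Then v_1 = N · v_2 = (-2, -4, -4, -2)ᵀ.

Sanity check: (A − (4)·I) v_1 = (0, 0, 0, 0)ᵀ = 0. ✓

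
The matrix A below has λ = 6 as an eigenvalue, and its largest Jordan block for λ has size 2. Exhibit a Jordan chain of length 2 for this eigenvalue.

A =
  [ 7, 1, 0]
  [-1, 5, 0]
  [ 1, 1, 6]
A Jordan chain for λ = 6 of length 2:
v_1 = (1, -1, 1)ᵀ
v_2 = (1, 0, 0)ᵀ

Let N = A − (6)·I. We want v_2 with N^2 v_2 = 0 but N^1 v_2 ≠ 0; then v_{j-1} := N · v_j for j = 2, …, 2.

Pick v_2 = (1, 0, 0)ᵀ.
Then v_1 = N · v_2 = (1, -1, 1)ᵀ.

Sanity check: (A − (6)·I) v_1 = (0, 0, 0)ᵀ = 0. ✓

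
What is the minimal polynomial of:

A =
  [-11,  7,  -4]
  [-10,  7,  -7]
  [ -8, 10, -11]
x^3 + 15*x^2 + 75*x + 125

The characteristic polynomial is χ_A(x) = (x + 5)^3, so the eigenvalues are known. The minimal polynomial is
  m_A(x) = Π_λ (x − λ)^{k_λ}
where k_λ is the size of the *largest* Jordan block for λ (equivalently, the smallest k with (A − λI)^k v = 0 for every generalised eigenvector v of λ).

  λ = -5: largest Jordan block has size 3, contributing (x + 5)^3

So m_A(x) = (x + 5)^3 = x^3 + 15*x^2 + 75*x + 125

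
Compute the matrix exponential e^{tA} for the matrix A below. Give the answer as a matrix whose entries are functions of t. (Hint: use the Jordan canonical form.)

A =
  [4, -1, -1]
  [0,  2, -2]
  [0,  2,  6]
e^{tA} =
  [exp(4*t), -t*exp(4*t), -t*exp(4*t)]
  [0, -2*t*exp(4*t) + exp(4*t), -2*t*exp(4*t)]
  [0, 2*t*exp(4*t), 2*t*exp(4*t) + exp(4*t)]

Strategy: write A = P · J · P⁻¹ where J is a Jordan canonical form, so e^{tA} = P · e^{tJ} · P⁻¹, and e^{tJ} can be computed block-by-block.

A has Jordan form
J =
  [4, 1, 0]
  [0, 4, 0]
  [0, 0, 4]
(up to reordering of blocks).

Per-block formulas:
  For a 2×2 Jordan block J_2(4): exp(t · J_2(4)) = e^(4t)·(I + t·N), where N is the 2×2 nilpotent shift.
  For a 1×1 block at λ = 4: exp(t · [4]) = [e^(4t)].

After assembling e^{tJ} and conjugating by P, we get:

e^{tA} =
  [exp(4*t), -t*exp(4*t), -t*exp(4*t)]
  [0, -2*t*exp(4*t) + exp(4*t), -2*t*exp(4*t)]
  [0, 2*t*exp(4*t), 2*t*exp(4*t) + exp(4*t)]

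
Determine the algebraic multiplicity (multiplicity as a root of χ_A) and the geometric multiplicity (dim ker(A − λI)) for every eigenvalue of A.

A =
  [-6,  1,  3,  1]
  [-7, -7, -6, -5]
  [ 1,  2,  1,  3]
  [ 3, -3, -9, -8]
λ = -5: alg = 4, geom = 2

Step 1 — factor the characteristic polynomial to read off the algebraic multiplicities:
  χ_A(x) = (x + 5)^4

Step 2 — compute geometric multiplicities via the rank-nullity identity g(λ) = n − rank(A − λI):
  rank(A − (-5)·I) = 2, so dim ker(A − (-5)·I) = n − 2 = 2

Summary:
  λ = -5: algebraic multiplicity = 4, geometric multiplicity = 2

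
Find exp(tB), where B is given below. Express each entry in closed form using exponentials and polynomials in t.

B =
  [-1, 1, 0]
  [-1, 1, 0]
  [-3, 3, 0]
e^{tB} =
  [1 - t, t, 0]
  [-t, t + 1, 0]
  [-3*t, 3*t, 1]

Strategy: write B = P · J · P⁻¹ where J is a Jordan canonical form, so e^{tB} = P · e^{tJ} · P⁻¹, and e^{tJ} can be computed block-by-block.

B has Jordan form
J =
  [0, 1, 0]
  [0, 0, 0]
  [0, 0, 0]
(up to reordering of blocks).

Per-block formulas:
  For a 1×1 block at λ = 0: exp(t · [0]) = [e^(0t)].
  For a 2×2 Jordan block J_2(0): exp(t · J_2(0)) = e^(0t)·(I + t·N), where N is the 2×2 nilpotent shift.

After assembling e^{tJ} and conjugating by P, we get:

e^{tB} =
  [1 - t, t, 0]
  [-t, t + 1, 0]
  [-3*t, 3*t, 1]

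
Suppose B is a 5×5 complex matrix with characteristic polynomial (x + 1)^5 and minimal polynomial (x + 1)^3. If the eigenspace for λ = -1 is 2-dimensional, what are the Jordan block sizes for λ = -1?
Block sizes for λ = -1: [3, 2]

Step 1 — from the characteristic polynomial, algebraic multiplicity of λ = -1 is 5. From dim ker(B − (-1)·I) = 2, there are exactly 2 Jordan blocks for λ = -1.
Step 2 — from the minimal polynomial, the factor (x + 1)^3 tells us the largest block for λ = -1 has size 3.
Step 3 — with total size 5, 2 blocks, and largest block 3, the block sizes (in nonincreasing order) are [3, 2].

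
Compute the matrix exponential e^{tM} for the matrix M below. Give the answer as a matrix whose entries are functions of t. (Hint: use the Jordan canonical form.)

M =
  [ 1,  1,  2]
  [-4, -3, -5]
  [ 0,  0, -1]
e^{tM} =
  [2*t*exp(-t) + exp(-t), t*exp(-t), -t^2*exp(-t)/2 + 2*t*exp(-t)]
  [-4*t*exp(-t), -2*t*exp(-t) + exp(-t), t^2*exp(-t) - 5*t*exp(-t)]
  [0, 0, exp(-t)]

Strategy: write M = P · J · P⁻¹ where J is a Jordan canonical form, so e^{tM} = P · e^{tJ} · P⁻¹, and e^{tJ} can be computed block-by-block.

M has Jordan form
J =
  [-1,  1,  0]
  [ 0, -1,  1]
  [ 0,  0, -1]
(up to reordering of blocks).

Per-block formulas:
  For a 3×3 Jordan block J_3(-1): exp(t · J_3(-1)) = e^(-1t)·(I + t·N + (t^2/2)·N^2), where N is the 3×3 nilpotent shift.

After assembling e^{tJ} and conjugating by P, we get:

e^{tM} =
  [2*t*exp(-t) + exp(-t), t*exp(-t), -t^2*exp(-t)/2 + 2*t*exp(-t)]
  [-4*t*exp(-t), -2*t*exp(-t) + exp(-t), t^2*exp(-t) - 5*t*exp(-t)]
  [0, 0, exp(-t)]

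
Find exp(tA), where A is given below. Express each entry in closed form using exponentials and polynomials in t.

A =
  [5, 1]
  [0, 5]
e^{tA} =
  [exp(5*t), t*exp(5*t)]
  [0, exp(5*t)]

Strategy: write A = P · J · P⁻¹ where J is a Jordan canonical form, so e^{tA} = P · e^{tJ} · P⁻¹, and e^{tJ} can be computed block-by-block.

A has Jordan form
J =
  [5, 1]
  [0, 5]
(up to reordering of blocks).

Per-block formulas:
  For a 2×2 Jordan block J_2(5): exp(t · J_2(5)) = e^(5t)·(I + t·N), where N is the 2×2 nilpotent shift.

After assembling e^{tJ} and conjugating by P, we get:

e^{tA} =
  [exp(5*t), t*exp(5*t)]
  [0, exp(5*t)]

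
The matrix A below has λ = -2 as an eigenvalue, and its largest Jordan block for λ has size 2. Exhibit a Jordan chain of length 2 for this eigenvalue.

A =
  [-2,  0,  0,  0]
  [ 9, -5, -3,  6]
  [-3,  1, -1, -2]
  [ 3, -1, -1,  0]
A Jordan chain for λ = -2 of length 2:
v_1 = (0, 9, -3, 3)ᵀ
v_2 = (1, 0, 0, 0)ᵀ

Let N = A − (-2)·I. We want v_2 with N^2 v_2 = 0 but N^1 v_2 ≠ 0; then v_{j-1} := N · v_j for j = 2, …, 2.

Pick v_2 = (1, 0, 0, 0)ᵀ.
Then v_1 = N · v_2 = (0, 9, -3, 3)ᵀ.

Sanity check: (A − (-2)·I) v_1 = (0, 0, 0, 0)ᵀ = 0. ✓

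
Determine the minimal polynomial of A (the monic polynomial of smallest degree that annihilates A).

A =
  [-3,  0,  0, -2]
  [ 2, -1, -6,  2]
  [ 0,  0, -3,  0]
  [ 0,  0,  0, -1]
x^2 + 4*x + 3

The characteristic polynomial is χ_A(x) = (x + 1)^2*(x + 3)^2, so the eigenvalues are known. The minimal polynomial is
  m_A(x) = Π_λ (x − λ)^{k_λ}
where k_λ is the size of the *largest* Jordan block for λ (equivalently, the smallest k with (A − λI)^k v = 0 for every generalised eigenvector v of λ).

  λ = -3: largest Jordan block has size 1, contributing (x + 3)
  λ = -1: largest Jordan block has size 1, contributing (x + 1)

So m_A(x) = (x + 1)*(x + 3) = x^2 + 4*x + 3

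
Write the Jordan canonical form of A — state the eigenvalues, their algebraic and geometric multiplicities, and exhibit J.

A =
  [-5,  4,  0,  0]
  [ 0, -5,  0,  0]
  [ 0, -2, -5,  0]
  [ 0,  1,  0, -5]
J_2(-5) ⊕ J_1(-5) ⊕ J_1(-5)

The characteristic polynomial is
  det(x·I − A) = x^4 + 20*x^3 + 150*x^2 + 500*x + 625 = (x + 5)^4

Eigenvalues and multiplicities (the geometric multiplicity of λ is n − rank(A − λI), which equals the number of Jordan blocks for λ):
  λ = -5: algebraic multiplicity = 4, geometric multiplicity = 3

Determining the block sizes for each eigenvalue:
  λ = -5: 3 blocks summing to 4 forces exactly one block of size 2 and the rest size 1 → block sizes [2, 1, 1]

Assembling the blocks gives a Jordan form
J =
  [-5,  1,  0,  0]
  [ 0, -5,  0,  0]
  [ 0,  0, -5,  0]
  [ 0,  0,  0, -5]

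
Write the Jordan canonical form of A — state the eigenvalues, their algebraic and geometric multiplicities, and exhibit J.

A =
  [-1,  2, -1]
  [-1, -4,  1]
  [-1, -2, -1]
J_2(-2) ⊕ J_1(-2)

The characteristic polynomial is
  det(x·I − A) = x^3 + 6*x^2 + 12*x + 8 = (x + 2)^3

Eigenvalues and multiplicities (the geometric multiplicity of λ is n − rank(A − λI), which equals the number of Jordan blocks for λ):
  λ = -2: algebraic multiplicity = 3, geometric multiplicity = 2

Determining the block sizes for each eigenvalue:
  λ = -2: 2 blocks summing to 3 forces exactly one block of size 2 and the rest size 1 → block sizes [2, 1]

Assembling the blocks gives a Jordan form
J =
  [-2,  1,  0]
  [ 0, -2,  0]
  [ 0,  0, -2]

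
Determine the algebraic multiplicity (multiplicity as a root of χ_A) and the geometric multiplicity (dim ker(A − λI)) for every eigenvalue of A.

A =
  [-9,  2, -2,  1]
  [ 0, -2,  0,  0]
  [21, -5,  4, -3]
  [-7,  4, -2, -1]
λ = -2: alg = 4, geom = 2

Step 1 — factor the characteristic polynomial to read off the algebraic multiplicities:
  χ_A(x) = (x + 2)^4

Step 2 — compute geometric multiplicities via the rank-nullity identity g(λ) = n − rank(A − λI):
  rank(A − (-2)·I) = 2, so dim ker(A − (-2)·I) = n − 2 = 2

Summary:
  λ = -2: algebraic multiplicity = 4, geometric multiplicity = 2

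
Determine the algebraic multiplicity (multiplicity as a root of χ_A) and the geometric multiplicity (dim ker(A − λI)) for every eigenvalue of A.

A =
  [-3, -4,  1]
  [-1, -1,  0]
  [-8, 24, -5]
λ = -3: alg = 3, geom = 1

Step 1 — factor the characteristic polynomial to read off the algebraic multiplicities:
  χ_A(x) = (x + 3)^3

Step 2 — compute geometric multiplicities via the rank-nullity identity g(λ) = n − rank(A − λI):
  rank(A − (-3)·I) = 2, so dim ker(A − (-3)·I) = n − 2 = 1

Summary:
  λ = -3: algebraic multiplicity = 3, geometric multiplicity = 1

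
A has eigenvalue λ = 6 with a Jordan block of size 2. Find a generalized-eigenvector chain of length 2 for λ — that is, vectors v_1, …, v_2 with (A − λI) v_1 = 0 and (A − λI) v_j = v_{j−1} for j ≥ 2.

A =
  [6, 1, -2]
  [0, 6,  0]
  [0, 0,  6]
A Jordan chain for λ = 6 of length 2:
v_1 = (1, 0, 0)ᵀ
v_2 = (0, 1, 0)ᵀ

Let N = A − (6)·I. We want v_2 with N^2 v_2 = 0 but N^1 v_2 ≠ 0; then v_{j-1} := N · v_j for j = 2, …, 2.

Pick v_2 = (0, 1, 0)ᵀ.
Then v_1 = N · v_2 = (1, 0, 0)ᵀ.

Sanity check: (A − (6)·I) v_1 = (0, 0, 0)ᵀ = 0. ✓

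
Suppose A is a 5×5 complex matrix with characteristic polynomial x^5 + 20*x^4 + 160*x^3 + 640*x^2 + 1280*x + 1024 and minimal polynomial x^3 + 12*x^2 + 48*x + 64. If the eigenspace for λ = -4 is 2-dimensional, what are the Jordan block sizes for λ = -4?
Block sizes for λ = -4: [3, 2]

Step 1 — from the characteristic polynomial, algebraic multiplicity of λ = -4 is 5. From dim ker(A − (-4)·I) = 2, there are exactly 2 Jordan blocks for λ = -4.
Step 2 — from the minimal polynomial, the factor (x + 4)^3 tells us the largest block for λ = -4 has size 3.
Step 3 — with total size 5, 2 blocks, and largest block 3, the block sizes (in nonincreasing order) are [3, 2].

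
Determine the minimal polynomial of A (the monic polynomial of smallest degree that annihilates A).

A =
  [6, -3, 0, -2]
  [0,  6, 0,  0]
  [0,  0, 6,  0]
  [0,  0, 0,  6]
x^2 - 12*x + 36

The characteristic polynomial is χ_A(x) = (x - 6)^4, so the eigenvalues are known. The minimal polynomial is
  m_A(x) = Π_λ (x − λ)^{k_λ}
where k_λ is the size of the *largest* Jordan block for λ (equivalently, the smallest k with (A − λI)^k v = 0 for every generalised eigenvector v of λ).

  λ = 6: largest Jordan block has size 2, contributing (x − 6)^2

So m_A(x) = (x - 6)^2 = x^2 - 12*x + 36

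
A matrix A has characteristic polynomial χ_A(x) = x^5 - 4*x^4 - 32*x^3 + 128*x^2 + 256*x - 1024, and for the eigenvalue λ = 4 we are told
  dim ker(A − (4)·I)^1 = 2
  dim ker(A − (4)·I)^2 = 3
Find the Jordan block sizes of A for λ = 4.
Block sizes for λ = 4: [2, 1]

From the dimensions of kernels of powers, the number of Jordan blocks of size at least j is d_j − d_{j−1} where d_j = dim ker(N^j) (with d_0 = 0). Computing the differences gives [2, 1].
The number of blocks of size exactly k is (#blocks of size ≥ k) − (#blocks of size ≥ k + 1), so the partition is: 1 block(s) of size 1, 1 block(s) of size 2.
In nonincreasing order the block sizes are [2, 1].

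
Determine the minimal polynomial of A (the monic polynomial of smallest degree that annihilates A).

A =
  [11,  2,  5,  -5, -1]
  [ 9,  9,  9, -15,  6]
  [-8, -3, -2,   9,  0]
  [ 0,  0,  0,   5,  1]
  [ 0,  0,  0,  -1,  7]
x^3 - 18*x^2 + 108*x - 216

The characteristic polynomial is χ_A(x) = (x - 6)^5, so the eigenvalues are known. The minimal polynomial is
  m_A(x) = Π_λ (x − λ)^{k_λ}
where k_λ is the size of the *largest* Jordan block for λ (equivalently, the smallest k with (A − λI)^k v = 0 for every generalised eigenvector v of λ).

  λ = 6: largest Jordan block has size 3, contributing (x − 6)^3

So m_A(x) = (x - 6)^3 = x^3 - 18*x^2 + 108*x - 216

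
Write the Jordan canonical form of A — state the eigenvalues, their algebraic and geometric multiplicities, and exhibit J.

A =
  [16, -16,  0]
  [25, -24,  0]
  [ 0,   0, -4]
J_2(-4) ⊕ J_1(-4)

The characteristic polynomial is
  det(x·I − A) = x^3 + 12*x^2 + 48*x + 64 = (x + 4)^3

Eigenvalues and multiplicities (the geometric multiplicity of λ is n − rank(A − λI), which equals the number of Jordan blocks for λ):
  λ = -4: algebraic multiplicity = 3, geometric multiplicity = 2

Determining the block sizes for each eigenvalue:
  λ = -4: 2 blocks summing to 3 forces exactly one block of size 2 and the rest size 1 → block sizes [2, 1]

Assembling the blocks gives a Jordan form
J =
  [-4,  1,  0]
  [ 0, -4,  0]
  [ 0,  0, -4]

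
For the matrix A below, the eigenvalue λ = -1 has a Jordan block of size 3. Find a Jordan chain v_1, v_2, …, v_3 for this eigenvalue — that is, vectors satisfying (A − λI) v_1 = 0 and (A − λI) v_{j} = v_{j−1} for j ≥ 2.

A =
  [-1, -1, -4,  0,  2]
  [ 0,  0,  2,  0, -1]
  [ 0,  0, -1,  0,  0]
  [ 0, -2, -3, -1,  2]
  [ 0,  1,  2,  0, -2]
A Jordan chain for λ = -1 of length 3:
v_1 = (1, 0, 0, 0, 0)ᵀ
v_2 = (-1, 1, 0, -2, 1)ᵀ
v_3 = (0, 1, 0, 0, 0)ᵀ

Let N = A − (-1)·I. We want v_3 with N^3 v_3 = 0 but N^2 v_3 ≠ 0; then v_{j-1} := N · v_j for j = 3, …, 2.

Pick v_3 = (0, 1, 0, 0, 0)ᵀ.
Then v_2 = N · v_3 = (-1, 1, 0, -2, 1)ᵀ.
Then v_1 = N · v_2 = (1, 0, 0, 0, 0)ᵀ.

Sanity check: (A − (-1)·I) v_1 = (0, 0, 0, 0, 0)ᵀ = 0. ✓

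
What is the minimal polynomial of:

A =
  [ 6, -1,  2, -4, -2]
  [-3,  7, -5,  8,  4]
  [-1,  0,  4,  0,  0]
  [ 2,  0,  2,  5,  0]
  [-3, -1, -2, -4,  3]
x^3 - 15*x^2 + 75*x - 125

The characteristic polynomial is χ_A(x) = (x - 5)^5, so the eigenvalues are known. The minimal polynomial is
  m_A(x) = Π_λ (x − λ)^{k_λ}
where k_λ is the size of the *largest* Jordan block for λ (equivalently, the smallest k with (A − λI)^k v = 0 for every generalised eigenvector v of λ).

  λ = 5: largest Jordan block has size 3, contributing (x − 5)^3

So m_A(x) = (x - 5)^3 = x^3 - 15*x^2 + 75*x - 125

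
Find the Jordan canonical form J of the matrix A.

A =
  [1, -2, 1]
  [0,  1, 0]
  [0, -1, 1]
J_3(1)

The characteristic polynomial is
  det(x·I − A) = x^3 - 3*x^2 + 3*x - 1 = (x - 1)^3

Eigenvalues and multiplicities (the geometric multiplicity of λ is n − rank(A − λI), which equals the number of Jordan blocks for λ):
  λ = 1: algebraic multiplicity = 3, geometric multiplicity = 1

Determining the block sizes for each eigenvalue:
  λ = 1: one block (gm = 1), so the single block has size am = 3 → block sizes [3]

Assembling the blocks gives a Jordan form
J =
  [1, 1, 0]
  [0, 1, 1]
  [0, 0, 1]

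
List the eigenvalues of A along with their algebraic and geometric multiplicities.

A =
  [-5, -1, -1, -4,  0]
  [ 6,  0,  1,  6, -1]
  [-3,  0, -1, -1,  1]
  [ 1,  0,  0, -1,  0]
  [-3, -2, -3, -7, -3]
λ = -2: alg = 5, geom = 2

Step 1 — factor the characteristic polynomial to read off the algebraic multiplicities:
  χ_A(x) = (x + 2)^5

Step 2 — compute geometric multiplicities via the rank-nullity identity g(λ) = n − rank(A − λI):
  rank(A − (-2)·I) = 3, so dim ker(A − (-2)·I) = n − 3 = 2

Summary:
  λ = -2: algebraic multiplicity = 5, geometric multiplicity = 2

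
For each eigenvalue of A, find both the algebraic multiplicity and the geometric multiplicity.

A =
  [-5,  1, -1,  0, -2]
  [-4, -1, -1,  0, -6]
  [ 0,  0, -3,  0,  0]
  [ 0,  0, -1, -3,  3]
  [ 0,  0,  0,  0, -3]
λ = -3: alg = 5, geom = 2

Step 1 — factor the characteristic polynomial to read off the algebraic multiplicities:
  χ_A(x) = (x + 3)^5

Step 2 — compute geometric multiplicities via the rank-nullity identity g(λ) = n − rank(A − λI):
  rank(A − (-3)·I) = 3, so dim ker(A − (-3)·I) = n − 3 = 2

Summary:
  λ = -3: algebraic multiplicity = 5, geometric multiplicity = 2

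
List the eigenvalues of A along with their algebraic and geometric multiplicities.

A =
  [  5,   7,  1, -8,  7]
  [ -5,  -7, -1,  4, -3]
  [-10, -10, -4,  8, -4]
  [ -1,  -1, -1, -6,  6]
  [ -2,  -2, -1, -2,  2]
λ = -2: alg = 5, geom = 2

Step 1 — factor the characteristic polynomial to read off the algebraic multiplicities:
  χ_A(x) = (x + 2)^5

Step 2 — compute geometric multiplicities via the rank-nullity identity g(λ) = n − rank(A − λI):
  rank(A − (-2)·I) = 3, so dim ker(A − (-2)·I) = n − 3 = 2

Summary:
  λ = -2: algebraic multiplicity = 5, geometric multiplicity = 2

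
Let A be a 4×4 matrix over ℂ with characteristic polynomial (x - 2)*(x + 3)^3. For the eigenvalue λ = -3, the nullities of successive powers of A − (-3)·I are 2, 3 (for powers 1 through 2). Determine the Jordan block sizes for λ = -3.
Block sizes for λ = -3: [2, 1]

From the dimensions of kernels of powers, the number of Jordan blocks of size at least j is d_j − d_{j−1} where d_j = dim ker(N^j) (with d_0 = 0). Computing the differences gives [2, 1].
The number of blocks of size exactly k is (#blocks of size ≥ k) − (#blocks of size ≥ k + 1), so the partition is: 1 block(s) of size 1, 1 block(s) of size 2.
In nonincreasing order the block sizes are [2, 1].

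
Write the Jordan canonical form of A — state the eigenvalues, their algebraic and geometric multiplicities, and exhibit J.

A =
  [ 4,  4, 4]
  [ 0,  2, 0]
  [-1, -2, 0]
J_2(2) ⊕ J_1(2)

The characteristic polynomial is
  det(x·I − A) = x^3 - 6*x^2 + 12*x - 8 = (x - 2)^3

Eigenvalues and multiplicities (the geometric multiplicity of λ is n − rank(A − λI), which equals the number of Jordan blocks for λ):
  λ = 2: algebraic multiplicity = 3, geometric multiplicity = 2

Determining the block sizes for each eigenvalue:
  λ = 2: 2 blocks summing to 3 forces exactly one block of size 2 and the rest size 1 → block sizes [2, 1]

Assembling the blocks gives a Jordan form
J =
  [2, 1, 0]
  [0, 2, 0]
  [0, 0, 2]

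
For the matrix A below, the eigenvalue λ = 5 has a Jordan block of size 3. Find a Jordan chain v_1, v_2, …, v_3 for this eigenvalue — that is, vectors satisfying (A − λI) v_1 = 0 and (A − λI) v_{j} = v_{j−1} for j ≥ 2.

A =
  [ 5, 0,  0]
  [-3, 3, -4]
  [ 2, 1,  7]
A Jordan chain for λ = 5 of length 3:
v_1 = (0, -2, 1)ᵀ
v_2 = (0, -3, 2)ᵀ
v_3 = (1, 0, 0)ᵀ

Let N = A − (5)·I. We want v_3 with N^3 v_3 = 0 but N^2 v_3 ≠ 0; then v_{j-1} := N · v_j for j = 3, …, 2.

Pick v_3 = (1, 0, 0)ᵀ.
Then v_2 = N · v_3 = (0, -3, 2)ᵀ.
Then v_1 = N · v_2 = (0, -2, 1)ᵀ.

Sanity check: (A − (5)·I) v_1 = (0, 0, 0)ᵀ = 0. ✓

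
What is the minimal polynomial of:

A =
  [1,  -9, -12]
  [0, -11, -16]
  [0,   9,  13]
x^2 - 2*x + 1

The characteristic polynomial is χ_A(x) = (x - 1)^3, so the eigenvalues are known. The minimal polynomial is
  m_A(x) = Π_λ (x − λ)^{k_λ}
where k_λ is the size of the *largest* Jordan block for λ (equivalently, the smallest k with (A − λI)^k v = 0 for every generalised eigenvector v of λ).

  λ = 1: largest Jordan block has size 2, contributing (x − 1)^2

So m_A(x) = (x - 1)^2 = x^2 - 2*x + 1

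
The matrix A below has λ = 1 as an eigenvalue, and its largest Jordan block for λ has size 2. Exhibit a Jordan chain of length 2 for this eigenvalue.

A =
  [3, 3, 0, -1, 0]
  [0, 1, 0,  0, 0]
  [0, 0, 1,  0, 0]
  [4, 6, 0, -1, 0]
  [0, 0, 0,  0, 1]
A Jordan chain for λ = 1 of length 2:
v_1 = (2, 0, 0, 4, 0)ᵀ
v_2 = (1, 0, 0, 0, 0)ᵀ

Let N = A − (1)·I. We want v_2 with N^2 v_2 = 0 but N^1 v_2 ≠ 0; then v_{j-1} := N · v_j for j = 2, …, 2.

Pick v_2 = (1, 0, 0, 0, 0)ᵀ.
Then v_1 = N · v_2 = (2, 0, 0, 4, 0)ᵀ.

Sanity check: (A − (1)·I) v_1 = (0, 0, 0, 0, 0)ᵀ = 0. ✓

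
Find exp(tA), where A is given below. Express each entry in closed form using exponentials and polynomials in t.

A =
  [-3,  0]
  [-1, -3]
e^{tA} =
  [exp(-3*t), 0]
  [-t*exp(-3*t), exp(-3*t)]

Strategy: write A = P · J · P⁻¹ where J is a Jordan canonical form, so e^{tA} = P · e^{tJ} · P⁻¹, and e^{tJ} can be computed block-by-block.

A has Jordan form
J =
  [-3,  1]
  [ 0, -3]
(up to reordering of blocks).

Per-block formulas:
  For a 2×2 Jordan block J_2(-3): exp(t · J_2(-3)) = e^(-3t)·(I + t·N), where N is the 2×2 nilpotent shift.

After assembling e^{tJ} and conjugating by P, we get:

e^{tA} =
  [exp(-3*t), 0]
  [-t*exp(-3*t), exp(-3*t)]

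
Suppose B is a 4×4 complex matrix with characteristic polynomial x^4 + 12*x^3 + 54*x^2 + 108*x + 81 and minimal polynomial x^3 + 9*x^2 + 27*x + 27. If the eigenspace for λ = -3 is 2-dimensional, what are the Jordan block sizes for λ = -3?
Block sizes for λ = -3: [3, 1]

Step 1 — from the characteristic polynomial, algebraic multiplicity of λ = -3 is 4. From dim ker(B − (-3)·I) = 2, there are exactly 2 Jordan blocks for λ = -3.
Step 2 — from the minimal polynomial, the factor (x + 3)^3 tells us the largest block for λ = -3 has size 3.
Step 3 — with total size 4, 2 blocks, and largest block 3, the block sizes (in nonincreasing order) are [3, 1].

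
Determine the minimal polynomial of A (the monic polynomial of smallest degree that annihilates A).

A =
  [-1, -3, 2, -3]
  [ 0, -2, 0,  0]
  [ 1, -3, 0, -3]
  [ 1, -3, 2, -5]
x^2 + 4*x + 4

The characteristic polynomial is χ_A(x) = (x + 2)^4, so the eigenvalues are known. The minimal polynomial is
  m_A(x) = Π_λ (x − λ)^{k_λ}
where k_λ is the size of the *largest* Jordan block for λ (equivalently, the smallest k with (A − λI)^k v = 0 for every generalised eigenvector v of λ).

  λ = -2: largest Jordan block has size 2, contributing (x + 2)^2

So m_A(x) = (x + 2)^2 = x^2 + 4*x + 4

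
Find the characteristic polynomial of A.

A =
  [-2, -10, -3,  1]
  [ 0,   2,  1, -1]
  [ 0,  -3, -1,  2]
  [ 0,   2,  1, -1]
x^4 + 2*x^3

Expanding det(x·I − A) (e.g. by cofactor expansion or by noting that A is similar to its Jordan form J, which has the same characteristic polynomial as A) gives
  χ_A(x) = x^4 + 2*x^3
which factors as x^3*(x + 2). The eigenvalues (with algebraic multiplicities) are λ = -2 with multiplicity 1, λ = 0 with multiplicity 3.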